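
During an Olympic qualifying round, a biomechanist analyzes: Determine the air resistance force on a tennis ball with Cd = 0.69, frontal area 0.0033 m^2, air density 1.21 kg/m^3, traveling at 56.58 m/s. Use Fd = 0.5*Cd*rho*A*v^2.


Fd = 0.5 * Cd * rho * A * v^2
Fd = 0.5 * 0.69 * 1.21 * 0.0033 * 56.58^2
v^2 = 3201.2964
Fd = 0.5 * 0.69 * 1.21 * 0.0033 * 3201.2964 = 4.4101 N

4.4101 N


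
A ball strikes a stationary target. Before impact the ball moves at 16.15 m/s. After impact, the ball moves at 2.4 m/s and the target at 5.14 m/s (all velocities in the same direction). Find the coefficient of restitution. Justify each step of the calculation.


e = (v2_after - v1_after) / (v1_before - v2_before)
Numerator = 5.14 - 2.4 = 2.74
Denominator = 16.15 - 0 = 16.15
e = 2.74 / 16.15 = 0.1697

0.1697


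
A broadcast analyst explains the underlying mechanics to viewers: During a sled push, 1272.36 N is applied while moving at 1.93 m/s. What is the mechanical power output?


P = F * v
P = 1272.36 * 1.93
P = 2455.6548 W

2455.6548 W


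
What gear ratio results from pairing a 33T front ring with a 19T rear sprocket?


GR = front_teeth / rear_teeth
GR = 33 / 19
GR = 1.7368

1.7368


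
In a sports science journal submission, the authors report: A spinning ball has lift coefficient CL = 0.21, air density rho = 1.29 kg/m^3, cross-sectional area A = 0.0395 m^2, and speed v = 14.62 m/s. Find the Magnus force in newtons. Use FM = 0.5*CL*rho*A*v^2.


FM = 0.5 * CL * rho * A * v^2
FM = 0.5 * 0.21 * 1.29 * 0.0395 * 14.62^2
v^2 = 213.7444
FM = 0.5 * 0.21 * 1.29 * 0.0395 * 213.7444 = 1.1436 N

1.1436 N


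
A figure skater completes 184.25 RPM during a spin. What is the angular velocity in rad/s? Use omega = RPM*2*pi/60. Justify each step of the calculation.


omega = RPM * 2 * pi / 60
omega = 184.25 * 2 * 3.14159 / 60
omega = 1157.6769 / 60 = 19.2946 rad/s

19.2946 rad/s


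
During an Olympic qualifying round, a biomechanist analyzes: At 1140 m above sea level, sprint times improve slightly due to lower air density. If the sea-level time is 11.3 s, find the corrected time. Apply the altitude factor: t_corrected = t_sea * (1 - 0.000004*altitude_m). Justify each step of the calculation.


Correction factor = 1 - 0.000004 * 1140 = 0.99544
t_corrected = t_sea * factor = 11.3 * 0.99544
t_corrected = 11.2485 s

11.2485 s


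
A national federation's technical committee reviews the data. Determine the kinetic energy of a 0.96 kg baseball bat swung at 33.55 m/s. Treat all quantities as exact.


KE = 0.5 * m * v^2
KE = 0.5 * 0.96 * 33.55^2
KE = 0.5 * 0.96 * 1125.6025 = 540.2892 J

540.2892 J


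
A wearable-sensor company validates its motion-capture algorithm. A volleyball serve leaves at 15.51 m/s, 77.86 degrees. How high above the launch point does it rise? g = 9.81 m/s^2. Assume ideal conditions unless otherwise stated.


H = (v*sin(theta))^2 / (2*g)
vy = v*sin(theta) = 15.51 * sin(77.86 deg) = 15.1631 m/s
H = vy^2 / (2*g) = 229.921 / (2*9.81)
H = 229.921 / 19.62 = 11.7187 m

11.7187 m


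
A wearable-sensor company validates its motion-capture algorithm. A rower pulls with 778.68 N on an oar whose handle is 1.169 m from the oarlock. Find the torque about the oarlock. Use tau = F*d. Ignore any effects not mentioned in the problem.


tau = F * d
tau = 778.68 * 1.169
tau = 910.2769 N*m

910.2769 N*m


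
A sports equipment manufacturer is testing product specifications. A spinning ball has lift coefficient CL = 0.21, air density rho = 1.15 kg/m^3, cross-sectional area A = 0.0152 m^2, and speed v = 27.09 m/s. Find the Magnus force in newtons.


FM = 0.5 * CL * rho * A * v^2
FM = 0.5 * 0.21 * 1.15 * 0.0152 * 27.09^2
v^2 = 733.8681
FM = 0.5 * 0.21 * 1.15 * 0.0152 * 733.8681 = 1.3469 N

1.3469 N


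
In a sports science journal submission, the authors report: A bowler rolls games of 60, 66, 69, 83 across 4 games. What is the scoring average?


Average = sum / n
Sum = 278
Average = 278 / 4 = 69.5

69.5


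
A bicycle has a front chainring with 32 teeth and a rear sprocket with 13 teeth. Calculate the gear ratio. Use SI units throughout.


GR = front_teeth / rear_teeth
GR = 32 / 13
GR = 2.4615

2.4615


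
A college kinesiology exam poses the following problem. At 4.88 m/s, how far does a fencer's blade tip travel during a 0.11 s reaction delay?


d = v * t
d = 4.88 * 0.11
d = 0.5368 m

0.5368 m


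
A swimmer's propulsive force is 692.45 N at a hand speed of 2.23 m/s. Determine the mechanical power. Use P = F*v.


P = F * v
P = 692.45 * 2.23
P = 1544.1635 W

1544.1635 W


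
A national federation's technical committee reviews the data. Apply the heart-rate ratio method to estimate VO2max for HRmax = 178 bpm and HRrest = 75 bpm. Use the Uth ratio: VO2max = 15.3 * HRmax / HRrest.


VO2max = 15.3 * HRmax / HRrest
VO2max = 15.3 * 178 / 75
VO2max = 2723.4 / 75 = 36.312 mL/kg/min

36.312 mL/kg/min


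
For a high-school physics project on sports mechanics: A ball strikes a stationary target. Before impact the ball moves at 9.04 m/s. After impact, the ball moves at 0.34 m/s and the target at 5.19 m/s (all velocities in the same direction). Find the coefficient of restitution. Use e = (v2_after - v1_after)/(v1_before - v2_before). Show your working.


e = (v2_after - v1_after) / (v1_before - v2_before)
Numerator = 5.19 - 0.34 = 4.85
Denominator = 9.04 - 0 = 9.04
e = 4.85 / 9.04 = 0.5365

0.5365


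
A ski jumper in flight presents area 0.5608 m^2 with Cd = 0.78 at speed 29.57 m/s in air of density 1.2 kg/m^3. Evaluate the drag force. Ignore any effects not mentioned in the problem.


Fd = 0.5 * Cd * rho * A * v^2
Fd = 0.5 * 0.78 * 1.2 * 0.5608 * 29.57^2
v^2 = 874.3849
Fd = 0.5 * 0.78 * 1.2 * 0.5608 * 874.3849 = 229.4862 N

229.4862 N


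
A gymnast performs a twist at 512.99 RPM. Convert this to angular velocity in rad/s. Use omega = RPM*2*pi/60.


omega = RPM * 2 * pi / 60
omega = 512.99 * 2 * 3.14159 / 60
omega = 3223.2112 / 60 = 53.7202 rad/s

53.7202 rad/s


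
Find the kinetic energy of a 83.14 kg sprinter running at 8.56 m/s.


KE = 0.5 * m * v^2
KE = 0.5 * 83.14 * 8.56^2
KE = 0.5 * 83.14 * 73.2736 = 3045.9836 J

3045.9836 J


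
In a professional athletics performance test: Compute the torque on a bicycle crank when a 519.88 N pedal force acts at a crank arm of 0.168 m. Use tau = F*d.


tau = F * d
tau = 519.88 * 0.168
tau = 87.3398 N*m

87.3398 N*m


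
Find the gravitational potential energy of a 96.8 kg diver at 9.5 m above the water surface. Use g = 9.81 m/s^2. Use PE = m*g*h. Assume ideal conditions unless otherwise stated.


PE = m * g * h
PE = 96.8 * 9.81 * 9.5
PE = 949.608 * 9.5 = 9021.276 J

9021.276 J


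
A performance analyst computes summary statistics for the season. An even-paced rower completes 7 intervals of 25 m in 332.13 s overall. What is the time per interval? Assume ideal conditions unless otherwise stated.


Split time = total_time / n_laps = 332.13 / 7
Split time = 47.4471 s per lap

47.4471 s


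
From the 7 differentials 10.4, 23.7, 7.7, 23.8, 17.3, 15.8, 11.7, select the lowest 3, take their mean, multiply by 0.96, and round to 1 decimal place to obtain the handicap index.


All differentials: 10.4, 23.7, 7.7, 23.8, 17.3, 15.8, 11.7
Sorted: 7.7, 10.4, 11.7, 15.8, 17.3, 23.7, 23.8
Best 3: 7.7, 10.4, 11.7
Average of best = 29.8 / 3 = 9.9333
Raw index = 9.9333 * 0.96 = 9.536
Handicap index = round(9.536, 1) = 9.5

9.5


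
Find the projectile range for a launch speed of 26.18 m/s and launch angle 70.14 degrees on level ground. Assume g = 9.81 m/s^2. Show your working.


R = v^2 * sin(2*theta) / g
Convert angle to radians: theta = 70.14 deg = 1.2242 rad
sin(2*theta) = sin(2.4483) = 0.639
R = 26.18^2 * 0.639 / 9.81
R = 685.3924 * 0.639 / 9.81 = 44.6474 m

44.6474 m


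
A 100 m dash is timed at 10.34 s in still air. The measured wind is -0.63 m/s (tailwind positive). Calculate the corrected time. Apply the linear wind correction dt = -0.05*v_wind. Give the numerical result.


dt = -0.05 * v_wind = -0.05 * -0.63 = 0.0315 s
t_corrected = t_still + dt = 10.34 + (0.0315)
t_corrected = 10.3715 s

10.3715 s


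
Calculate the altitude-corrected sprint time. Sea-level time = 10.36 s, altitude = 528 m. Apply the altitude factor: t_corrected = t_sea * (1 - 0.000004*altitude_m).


Correction factor = 1 - 0.000004 * 528 = 0.997888
t_corrected = t_sea * factor = 10.36 * 0.997888
t_corrected = 10.3381 s

10.3381 s


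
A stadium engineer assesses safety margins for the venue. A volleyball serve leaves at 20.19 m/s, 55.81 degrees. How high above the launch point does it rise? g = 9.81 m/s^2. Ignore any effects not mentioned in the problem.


H = (v*sin(theta))^2 / (2*g)
vy = v*sin(theta) = 20.19 * sin(55.81 deg) = 16.7007 m/s
H = vy^2 / (2*g) = 278.9146 / (2*9.81)
H = 278.9146 / 19.62 = 14.2158 m

14.2158 m


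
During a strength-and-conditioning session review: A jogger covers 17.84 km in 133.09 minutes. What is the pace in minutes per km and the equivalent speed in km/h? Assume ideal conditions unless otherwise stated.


Pace = time / distance = 133.09 min / 17.84 km = 7.4602 min/km
Speed = distance / time_in_hours = 17.84 / 2.2182 hr
Speed = 8.0427 km/h

7.4602 min/km, 8.0427 km/h


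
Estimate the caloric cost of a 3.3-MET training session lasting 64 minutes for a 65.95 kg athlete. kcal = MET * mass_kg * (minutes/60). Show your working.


kcal = MET * mass * time_hr
Convert time: 64 min = 1.0667 hr
kcal = 3.3 * 65.95 * 1.0667
kcal = 232.144 kcal

232.144 kcal


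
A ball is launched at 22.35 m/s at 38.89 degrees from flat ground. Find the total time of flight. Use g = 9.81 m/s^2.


T = 2*v*sin(theta)/g
sin(theta) = sin(38.89 deg) = 0.6278
T = 2*22.35*0.6278 / 9.81
T = 28.0639 / 9.81 = 2.8607 s

2.8607 s


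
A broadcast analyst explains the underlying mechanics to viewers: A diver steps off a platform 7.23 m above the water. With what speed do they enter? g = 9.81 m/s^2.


v = sqrt(2 * g * h)
v = sqrt(2 * 9.81 * 7.23)
v = sqrt(141.8526) = 11.9102 m/s

11.9102 m/s


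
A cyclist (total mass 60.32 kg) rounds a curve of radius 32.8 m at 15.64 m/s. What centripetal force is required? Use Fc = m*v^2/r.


Fc = m * v^2 / r
v^2 = 15.64^2 = 244.6096
Fc = 60.32 * 244.6096 / 32.8
Fc = 14754.8511 / 32.8 = 449.843 N

449.843 N


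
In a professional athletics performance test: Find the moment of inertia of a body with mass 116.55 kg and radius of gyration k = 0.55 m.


I = m * k^2
I = 116.55 * 0.55^2
I = 116.55 * 0.3025 = 35.2564 kg*m^2

35.2564 kg*m^2


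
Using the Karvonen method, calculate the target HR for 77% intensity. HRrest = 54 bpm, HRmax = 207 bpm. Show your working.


Target = HRrest + pct*(HRmax - HRrest)
Heart rate reserve = HRmax - HRrest = 207 - 54 = 153 bpm
Fraction = 77% = 0.77
Target = 54 + 0.77 * 153
Target = 54 + 117.81 = 171.81 bpm

171.81 bpm


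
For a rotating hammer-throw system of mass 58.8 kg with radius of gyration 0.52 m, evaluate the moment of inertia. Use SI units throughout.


I = m * k^2
I = 58.8 * 0.52^2
I = 58.8 * 0.2704 = 15.8995 kg*m^2

15.8995 kg*m^2


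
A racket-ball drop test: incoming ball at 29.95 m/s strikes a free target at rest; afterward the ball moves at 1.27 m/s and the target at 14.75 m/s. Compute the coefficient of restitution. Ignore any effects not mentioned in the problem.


e = (v2_after - v1_after) / (v1_before - v2_before)
Numerator = 14.75 - 1.27 = 13.48
Denominator = 29.95 - 0 = 29.95
e = 13.48 / 29.95 = 0.4501

0.4501


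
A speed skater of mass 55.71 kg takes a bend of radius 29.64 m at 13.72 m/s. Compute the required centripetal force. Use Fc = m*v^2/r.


Fc = m * v^2 / r
v^2 = 13.72^2 = 188.2384
Fc = 55.71 * 188.2384 / 29.64
Fc = 10486.7613 / 29.64 = 353.8044 N

353.8044 N


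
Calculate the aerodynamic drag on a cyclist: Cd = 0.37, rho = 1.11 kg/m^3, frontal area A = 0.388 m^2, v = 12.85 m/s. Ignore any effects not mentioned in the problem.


Fd = 0.5 * Cd * rho * A * v^2
Fd = 0.5 * 0.37 * 1.11 * 0.388 * 12.85^2
v^2 = 165.1225
Fd = 0.5 * 0.37 * 1.11 * 0.388 * 165.1225 = 13.1563 N

13.1563 N


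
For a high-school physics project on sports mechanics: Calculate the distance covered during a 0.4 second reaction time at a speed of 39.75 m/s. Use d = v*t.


d = v * t
d = 39.75 * 0.4
d = 15.9 m

15.9 m


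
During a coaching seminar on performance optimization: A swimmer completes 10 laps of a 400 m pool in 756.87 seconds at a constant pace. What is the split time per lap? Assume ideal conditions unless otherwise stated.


Split time = total_time / n_laps = 756.87 / 10
Split time = 75.687 s per lap

75.687 s


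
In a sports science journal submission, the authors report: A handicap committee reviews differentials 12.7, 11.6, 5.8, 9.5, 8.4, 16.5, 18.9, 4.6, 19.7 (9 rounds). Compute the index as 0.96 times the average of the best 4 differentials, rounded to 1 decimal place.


All differentials: 12.7, 11.6, 5.8, 9.5, 8.4, 16.5, 18.9, 4.6, 19.7
Sorted: 4.6, 5.8, 8.4, 9.5, 11.6, 12.7, 16.5, 18.9, 19.7
Best 4: 4.6, 5.8, 8.4, 9.5
Average of best = 28.3 / 4 = 7.075
Raw index = 7.075 * 0.96 = 6.792
Handicap index = round(6.792, 1) = 6.8

6.8


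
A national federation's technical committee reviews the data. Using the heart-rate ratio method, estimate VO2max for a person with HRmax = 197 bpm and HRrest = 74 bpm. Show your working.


VO2max = 15.3 * HRmax / HRrest
VO2max = 15.3 * 197 / 74
VO2max = 3014.1 / 74 = 40.7311 mL/kg/min

40.7311 mL/kg/min


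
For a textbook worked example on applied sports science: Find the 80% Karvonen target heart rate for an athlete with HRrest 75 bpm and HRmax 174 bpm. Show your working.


Target = HRrest + pct*(HRmax - HRrest)
Heart rate reserve = HRmax - HRrest = 174 - 75 = 99 bpm
Fraction = 80% = 0.8
Target = 75 + 0.8 * 99
Target = 75 + 79.2 = 154.2 bpm

154.2 bpm


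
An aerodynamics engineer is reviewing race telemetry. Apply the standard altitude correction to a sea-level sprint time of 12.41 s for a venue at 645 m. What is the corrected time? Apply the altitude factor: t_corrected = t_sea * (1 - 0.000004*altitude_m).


Correction factor = 1 - 0.000004 * 645 = 0.99742
t_corrected = t_sea * factor = 12.41 * 0.99742
t_corrected = 12.378 s

12.378 s


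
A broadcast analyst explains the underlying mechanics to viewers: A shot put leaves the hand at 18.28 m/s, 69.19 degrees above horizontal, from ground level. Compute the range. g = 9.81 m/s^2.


R = v^2 * sin(2*theta) / g
Convert angle to radians: theta = 69.19 deg = 1.2076 rad
sin(2*theta) = sin(2.4152) = 0.6642
R = 18.28^2 * 0.6642 / 9.81
R = 334.1584 * 0.6642 / 9.81 = 22.6242 m

22.6242 m


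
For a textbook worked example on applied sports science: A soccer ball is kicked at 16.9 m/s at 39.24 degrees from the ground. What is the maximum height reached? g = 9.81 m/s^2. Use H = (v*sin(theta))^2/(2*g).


H = (v*sin(theta))^2 / (2*g)
vy = v*sin(theta) = 16.9 * sin(39.24 deg) = 10.6904 m/s
H = vy^2 / (2*g) = 114.2854 / (2*9.81)
H = 114.2854 / 19.62 = 5.8249 m

5.8249 m


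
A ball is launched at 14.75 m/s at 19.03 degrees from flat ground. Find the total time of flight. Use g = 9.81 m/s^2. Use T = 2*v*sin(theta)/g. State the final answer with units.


T = 2*v*sin(theta)/g
sin(theta) = sin(19.03 deg) = 0.3261
T = 2*14.75*0.3261 / 9.81
T = 9.6189 / 9.81 = 0.9805 s

0.9805 s


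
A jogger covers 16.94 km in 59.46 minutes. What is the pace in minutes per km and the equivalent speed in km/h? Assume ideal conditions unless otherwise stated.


Pace = time / distance = 59.46 min / 16.94 km = 3.51 min/km
Speed = distance / time_in_hours = 16.94 / 0.991 hr
Speed = 17.0938 km/h

3.51 min/km, 17.0938 km/h


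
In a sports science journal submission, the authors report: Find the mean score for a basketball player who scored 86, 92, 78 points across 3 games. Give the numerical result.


Average = sum / n
Sum = 256
Average = 256 / 3 = 85.3333

85.3333


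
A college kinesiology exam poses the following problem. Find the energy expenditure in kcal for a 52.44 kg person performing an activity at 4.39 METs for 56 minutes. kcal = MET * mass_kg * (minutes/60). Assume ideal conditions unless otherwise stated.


kcal = MET * mass * time_hr
Convert time: 56 min = 0.9333 hr
kcal = 4.39 * 52.44 * 0.9333
kcal = 214.8642 kcal

214.8642 kcal


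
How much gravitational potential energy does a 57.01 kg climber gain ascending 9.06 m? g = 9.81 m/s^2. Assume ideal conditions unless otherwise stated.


PE = m * g * h
PE = 57.01 * 9.81 * 9.06
PE = 559.2681 * 9.06 = 5066.969 J

5066.969 J


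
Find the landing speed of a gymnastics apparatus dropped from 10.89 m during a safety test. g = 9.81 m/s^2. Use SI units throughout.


v = sqrt(2 * g * h)
v = sqrt(2 * 9.81 * 10.89)
v = sqrt(213.6618) = 14.6172 m/s

14.6172 m/s


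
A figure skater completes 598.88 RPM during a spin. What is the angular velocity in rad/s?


omega = RPM * 2 * pi / 60
omega = 598.88 * 2 * 3.14159 / 60
omega = 3762.874 / 60 = 62.7146 rad/s

62.7146 rad/s


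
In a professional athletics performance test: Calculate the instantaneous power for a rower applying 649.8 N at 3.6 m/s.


P = F * v
P = 649.8 * 3.6
P = 2339.28 W

2339.28 W


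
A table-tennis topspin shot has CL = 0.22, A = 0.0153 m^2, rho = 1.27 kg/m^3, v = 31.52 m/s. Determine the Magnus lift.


FM = 0.5 * CL * rho * A * v^2
FM = 0.5 * 0.22 * 1.27 * 0.0153 * 31.52^2
v^2 = 993.5104
FM = 0.5 * 0.22 * 1.27 * 0.0153 * 993.5104 = 2.1235 N

2.1235 N


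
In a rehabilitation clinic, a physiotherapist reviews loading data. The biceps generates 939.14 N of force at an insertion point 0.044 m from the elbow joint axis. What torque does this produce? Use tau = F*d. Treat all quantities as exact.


tau = F * d
tau = 939.14 * 0.044
tau = 41.3222 N*m

41.3222 N*m


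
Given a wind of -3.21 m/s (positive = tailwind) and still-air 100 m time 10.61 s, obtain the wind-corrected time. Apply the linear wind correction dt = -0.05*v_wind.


dt = -0.05 * v_wind = -0.05 * -3.21 = 0.1605 s
t_corrected = t_still + dt = 10.61 + (0.1605)
t_corrected = 10.7705 s

10.7705 s


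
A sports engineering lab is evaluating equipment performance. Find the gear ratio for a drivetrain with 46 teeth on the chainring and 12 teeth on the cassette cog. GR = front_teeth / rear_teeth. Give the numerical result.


GR = front_teeth / rear_teeth
GR = 46 / 12
GR = 3.8333

3.8333


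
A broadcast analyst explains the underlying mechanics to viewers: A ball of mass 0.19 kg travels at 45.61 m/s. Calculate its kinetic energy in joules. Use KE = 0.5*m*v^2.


KE = 0.5 * m * v^2
KE = 0.5 * 0.19 * 45.61^2
KE = 0.5 * 0.19 * 2080.2721 = 197.6258 J

197.6258 J


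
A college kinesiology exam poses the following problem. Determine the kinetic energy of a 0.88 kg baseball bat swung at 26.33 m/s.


KE = 0.5 * m * v^2
KE = 0.5 * 0.88 * 26.33^2
KE = 0.5 * 0.88 * 693.2689 = 305.0383 J

305.0383 J


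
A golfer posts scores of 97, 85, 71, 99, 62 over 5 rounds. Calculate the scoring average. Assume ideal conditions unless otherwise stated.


Average = sum / n
Sum = 414
Average = 414 / 5 = 82.8

82.8


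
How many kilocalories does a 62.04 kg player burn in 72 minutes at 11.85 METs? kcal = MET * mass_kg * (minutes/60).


kcal = MET * mass * time_hr
Convert time: 72 min = 1.2 hr
kcal = 11.85 * 62.04 * 1.2
kcal = 882.2088 kcal

882.2088 kcal


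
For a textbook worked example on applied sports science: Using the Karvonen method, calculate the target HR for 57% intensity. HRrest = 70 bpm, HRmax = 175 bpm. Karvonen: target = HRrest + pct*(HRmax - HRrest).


Target = HRrest + pct*(HRmax - HRrest)
Heart rate reserve = HRmax - HRrest = 175 - 70 = 105 bpm
Fraction = 57% = 0.57
Target = 70 + 0.57 * 105
Target = 70 + 59.85 = 129.85 bpm

129.85 bpm


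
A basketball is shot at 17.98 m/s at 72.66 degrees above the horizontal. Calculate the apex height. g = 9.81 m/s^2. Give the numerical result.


H = (v*sin(theta))^2 / (2*g)
vy = v*sin(theta) = 17.98 * sin(72.66 deg) = 17.1629 m/s
H = vy^2 / (2*g) = 294.5638 / (2*9.81)
H = 294.5638 / 19.62 = 15.0134 m

15.0134 m


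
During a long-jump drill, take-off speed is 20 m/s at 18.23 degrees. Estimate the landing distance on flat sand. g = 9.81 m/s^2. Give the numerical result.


R = v^2 * sin(2*theta) / g
Convert angle to radians: theta = 18.23 deg = 0.3182 rad
sin(2*theta) = sin(0.6363) = 0.5943
R = 20^2 * 0.5943 / 9.81
R = 400 * 0.5943 / 9.81 = 24.2308 m

24.2308 m


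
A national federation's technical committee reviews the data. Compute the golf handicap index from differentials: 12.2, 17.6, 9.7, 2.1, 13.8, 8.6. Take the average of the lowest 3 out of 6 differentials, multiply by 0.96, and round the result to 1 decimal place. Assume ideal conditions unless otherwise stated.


All differentials: 12.2, 17.6, 9.7, 2.1, 13.8, 8.6
Sorted: 2.1, 8.6, 9.7, 12.2, 13.8, 17.6
Best 3: 2.1, 8.6, 9.7
Average of best = 20.4 / 3 = 6.8
Raw index = 6.8 * 0.96 = 6.528
Handicap index = round(6.528, 1) = 6.5

6.5


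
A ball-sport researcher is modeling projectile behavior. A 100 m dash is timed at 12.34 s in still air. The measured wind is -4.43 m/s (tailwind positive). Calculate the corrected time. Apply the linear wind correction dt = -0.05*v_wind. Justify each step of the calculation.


dt = -0.05 * v_wind = -0.05 * -4.43 = 0.2215 s
t_corrected = t_still + dt = 12.34 + (0.2215)
t_corrected = 12.5615 s

12.5615 s


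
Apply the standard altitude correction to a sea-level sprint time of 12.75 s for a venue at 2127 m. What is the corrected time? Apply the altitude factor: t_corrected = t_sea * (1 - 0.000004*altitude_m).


Correction factor = 1 - 0.000004 * 2127 = 0.991492
t_corrected = t_sea * factor = 12.75 * 0.991492
t_corrected = 12.6415 s

12.6415 s


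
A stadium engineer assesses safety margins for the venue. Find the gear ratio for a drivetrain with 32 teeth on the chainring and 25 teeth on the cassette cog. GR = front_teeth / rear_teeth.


GR = front_teeth / rear_teeth
GR = 32 / 25
GR = 1.28

1.28


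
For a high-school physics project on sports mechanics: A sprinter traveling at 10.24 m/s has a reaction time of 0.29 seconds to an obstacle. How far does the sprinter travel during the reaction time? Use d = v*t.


d = v * t
d = 10.24 * 0.29
d = 2.9696 m

2.9696 m


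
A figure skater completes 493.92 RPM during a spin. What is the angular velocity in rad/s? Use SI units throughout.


omega = RPM * 2 * pi / 60
omega = 493.92 * 2 * 3.14159 / 60
omega = 3103.3909 / 60 = 51.7232 rad/s

51.7232 rad/s


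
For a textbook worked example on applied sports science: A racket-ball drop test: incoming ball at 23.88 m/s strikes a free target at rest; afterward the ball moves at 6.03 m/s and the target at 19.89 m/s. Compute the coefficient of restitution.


e = (v2_after - v1_after) / (v1_before - v2_before)
Numerator = 19.89 - 6.03 = 13.86
Denominator = 23.88 - 0 = 23.88
e = 13.86 / 23.88 = 0.5804

0.5804


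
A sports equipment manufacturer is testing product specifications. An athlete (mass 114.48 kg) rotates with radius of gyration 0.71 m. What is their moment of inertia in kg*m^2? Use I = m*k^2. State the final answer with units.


I = m * k^2
I = 114.48 * 0.71^2
I = 114.48 * 0.5041 = 57.7094 kg*m^2

57.7094 kg*m^2


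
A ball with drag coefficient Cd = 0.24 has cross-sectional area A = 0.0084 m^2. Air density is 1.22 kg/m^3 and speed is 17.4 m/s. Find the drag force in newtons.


Fd = 0.5 * Cd * rho * A * v^2
Fd = 0.5 * 0.24 * 1.22 * 0.0084 * 17.4^2
v^2 = 302.76
Fd = 0.5 * 0.24 * 1.22 * 0.0084 * 302.76 = 0.3723 N

0.3723 N


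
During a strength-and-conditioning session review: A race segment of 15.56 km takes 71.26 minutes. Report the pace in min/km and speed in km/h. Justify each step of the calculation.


Pace = time / distance = 71.26 min / 15.56 km = 4.5797 min/km
Speed = distance / time_in_hours = 15.56 / 1.1877 hr
Speed = 13.1013 km/h

4.5797 min/km, 13.1013 km/h


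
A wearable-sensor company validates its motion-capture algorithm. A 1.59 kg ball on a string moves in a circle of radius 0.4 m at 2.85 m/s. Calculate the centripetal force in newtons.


Fc = m * v^2 / r
v^2 = 2.85^2 = 8.1225
Fc = 1.59 * 8.1225 / 0.4
Fc = 12.9148 / 0.4 = 32.2869 N

32.2869 N


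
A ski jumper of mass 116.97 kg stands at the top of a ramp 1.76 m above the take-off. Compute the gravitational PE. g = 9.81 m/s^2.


PE = m * g * h
PE = 116.97 * 9.81 * 1.76
PE = 1147.4757 * 1.76 = 2019.5572 J

2019.5572 J


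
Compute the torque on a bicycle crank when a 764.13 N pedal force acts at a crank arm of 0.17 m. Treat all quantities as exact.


tau = F * d
tau = 764.13 * 0.17
tau = 129.9021 N*m

129.9021 N*m


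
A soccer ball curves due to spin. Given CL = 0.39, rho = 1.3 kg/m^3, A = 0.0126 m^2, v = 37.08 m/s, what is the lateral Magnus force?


FM = 0.5 * CL * rho * A * v^2
FM = 0.5 * 0.39 * 1.3 * 0.0126 * 37.08^2
v^2 = 1374.9264
FM = 0.5 * 0.39 * 1.3 * 0.0126 * 1374.9264 = 4.3917 N

4.3917 N


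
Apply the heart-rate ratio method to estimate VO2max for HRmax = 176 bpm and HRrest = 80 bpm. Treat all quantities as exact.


VO2max = 15.3 * HRmax / HRrest
VO2max = 15.3 * 176 / 80
VO2max = 2692.8 / 80 = 33.66 mL/kg/min

33.66 mL/kg/min


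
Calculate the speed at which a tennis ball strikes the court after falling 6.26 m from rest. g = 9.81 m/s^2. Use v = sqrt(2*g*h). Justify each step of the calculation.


v = sqrt(2 * g * h)
v = sqrt(2 * 9.81 * 6.26)
v = sqrt(122.8212) = 11.0825 m/s

11.0825 m/s


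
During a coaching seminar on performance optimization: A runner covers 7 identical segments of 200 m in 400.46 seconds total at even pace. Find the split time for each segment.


Split time = total_time / n_laps = 400.46 / 7
Split time = 57.2086 s per lap

57.2086 s


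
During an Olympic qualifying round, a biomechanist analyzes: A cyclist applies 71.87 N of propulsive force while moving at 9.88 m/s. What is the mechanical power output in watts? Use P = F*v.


P = F * v
P = 71.87 * 9.88
P = 710.0756 W

710.0756 W


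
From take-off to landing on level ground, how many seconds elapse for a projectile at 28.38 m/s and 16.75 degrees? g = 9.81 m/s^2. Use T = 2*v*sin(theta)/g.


T = 2*v*sin(theta)/g
sin(theta) = sin(16.75 deg) = 0.2882
T = 2*28.38*0.2882 / 9.81
T = 16.358 / 9.81 = 1.6675 s

1.6675 s


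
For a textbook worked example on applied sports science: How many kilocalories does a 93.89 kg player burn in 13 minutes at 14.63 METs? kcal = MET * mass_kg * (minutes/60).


kcal = MET * mass * time_hr
Convert time: 13 min = 0.2167 hr
kcal = 14.63 * 93.89 * 0.2167
kcal = 297.6157 kcal

297.6157 kcal


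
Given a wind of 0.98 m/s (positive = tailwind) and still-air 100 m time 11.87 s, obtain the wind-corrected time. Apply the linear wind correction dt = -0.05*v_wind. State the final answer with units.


dt = -0.05 * v_wind = -0.05 * 0.98 = -0.049 s
t_corrected = t_still + dt = 11.87 + (-0.049)
t_corrected = 11.821 s

11.821 s


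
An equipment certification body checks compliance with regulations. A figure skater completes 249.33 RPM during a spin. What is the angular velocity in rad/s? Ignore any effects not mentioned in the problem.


omega = RPM * 2 * pi / 60
omega = 249.33 * 2 * 3.14159 / 60
omega = 1566.5866 / 60 = 26.1098 rad/s

26.1098 rad/s


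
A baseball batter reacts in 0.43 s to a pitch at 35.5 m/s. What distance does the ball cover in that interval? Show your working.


d = v * t
d = 35.5 * 0.43
d = 15.265 m

15.265 m


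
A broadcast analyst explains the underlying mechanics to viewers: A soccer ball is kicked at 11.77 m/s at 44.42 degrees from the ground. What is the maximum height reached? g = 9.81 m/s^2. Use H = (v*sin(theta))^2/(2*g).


H = (v*sin(theta))^2 / (2*g)
vy = v*sin(theta) = 11.77 * sin(44.42 deg) = 8.238 m/s
H = vy^2 / (2*g) = 67.8642 / (2*9.81)
H = 67.8642 / 19.62 = 3.4589 m

3.4589 m


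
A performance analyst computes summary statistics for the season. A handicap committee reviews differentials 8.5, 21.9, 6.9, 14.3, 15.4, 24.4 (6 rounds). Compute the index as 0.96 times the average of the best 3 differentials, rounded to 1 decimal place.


All differentials: 8.5, 21.9, 6.9, 14.3, 15.4, 24.4
Sorted: 6.9, 8.5, 14.3, 15.4, 21.9, 24.4
Best 3: 6.9, 8.5, 14.3
Average of best = 29.7 / 3 = 9.9
Raw index = 9.9 * 0.96 = 9.504
Handicap index = round(9.504, 1) = 9.5

9.5


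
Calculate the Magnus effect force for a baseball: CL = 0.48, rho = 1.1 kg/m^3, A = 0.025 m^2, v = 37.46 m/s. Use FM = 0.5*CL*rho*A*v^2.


FM = 0.5 * CL * rho * A * v^2
FM = 0.5 * 0.48 * 1.1 * 0.025 * 37.46^2
v^2 = 1403.2516
FM = 0.5 * 0.48 * 1.1 * 0.025 * 1403.2516 = 9.2615 N

9.2615 N


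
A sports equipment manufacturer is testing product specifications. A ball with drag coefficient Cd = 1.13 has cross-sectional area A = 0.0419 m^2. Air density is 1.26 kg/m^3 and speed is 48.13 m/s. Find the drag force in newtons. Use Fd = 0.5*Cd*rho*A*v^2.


Fd = 0.5 * Cd * rho * A * v^2
Fd = 0.5 * 1.13 * 1.26 * 0.0419 * 48.13^2
v^2 = 2316.4969
Fd = 0.5 * 1.13 * 1.26 * 0.0419 * 2316.4969 = 69.0979 N

69.0979 N


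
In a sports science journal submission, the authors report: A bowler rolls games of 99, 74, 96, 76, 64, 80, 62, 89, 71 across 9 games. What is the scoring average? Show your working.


Average = sum / n
Sum = 711
Average = 711 / 9 = 79

79


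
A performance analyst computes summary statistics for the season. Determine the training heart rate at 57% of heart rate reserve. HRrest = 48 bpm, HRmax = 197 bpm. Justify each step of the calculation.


Target = HRrest + pct*(HRmax - HRrest)
Heart rate reserve = HRmax - HRrest = 197 - 48 = 149 bpm
Fraction = 57% = 0.57
Target = 48 + 0.57 * 149
Target = 48 + 84.93 = 132.93 bpm

132.93 bpm


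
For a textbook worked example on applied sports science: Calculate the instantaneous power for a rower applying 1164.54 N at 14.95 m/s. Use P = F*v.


P = F * v
P = 1164.54 * 14.95
P = 17409.873 W

17409.873 W


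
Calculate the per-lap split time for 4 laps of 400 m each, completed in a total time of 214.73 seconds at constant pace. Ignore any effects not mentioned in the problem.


Split time = total_time / n_laps = 214.73 / 4
Split time = 53.6825 s per lap

53.6825 s


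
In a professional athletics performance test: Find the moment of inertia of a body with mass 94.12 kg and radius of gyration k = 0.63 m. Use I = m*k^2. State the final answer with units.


I = m * k^2
I = 94.12 * 0.63^2
I = 94.12 * 0.3969 = 37.3562 kg*m^2

37.3562 kg*m^2


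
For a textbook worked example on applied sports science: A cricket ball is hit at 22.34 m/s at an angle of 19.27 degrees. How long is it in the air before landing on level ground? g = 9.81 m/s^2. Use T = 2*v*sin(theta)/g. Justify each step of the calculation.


T = 2*v*sin(theta)/g
sin(theta) = sin(19.27 deg) = 0.33
T = 2*22.34*0.33 / 9.81
T = 14.7453 / 9.81 = 1.5031 s

1.5031 s


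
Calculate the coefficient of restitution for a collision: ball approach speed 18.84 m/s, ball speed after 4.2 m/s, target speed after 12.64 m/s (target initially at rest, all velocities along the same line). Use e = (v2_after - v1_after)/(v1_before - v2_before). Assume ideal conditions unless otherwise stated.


e = (v2_after - v1_after) / (v1_before - v2_before)
Numerator = 12.64 - 4.2 = 8.44
Denominator = 18.84 - 0 = 18.84
e = 8.44 / 18.84 = 0.448

0.448


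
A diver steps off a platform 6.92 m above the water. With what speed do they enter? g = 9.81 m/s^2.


v = sqrt(2 * g * h)
v = sqrt(2 * 9.81 * 6.92)
v = sqrt(135.7704) = 11.6521 m/s

11.6521 m/s


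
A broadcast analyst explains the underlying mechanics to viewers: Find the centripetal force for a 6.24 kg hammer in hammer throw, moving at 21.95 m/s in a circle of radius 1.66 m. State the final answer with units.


Fc = m * v^2 / r
v^2 = 21.95^2 = 481.8025
Fc = 6.24 * 481.8025 / 1.66
Fc = 3006.4476 / 1.66 = 1811.113 N

1811.113 N


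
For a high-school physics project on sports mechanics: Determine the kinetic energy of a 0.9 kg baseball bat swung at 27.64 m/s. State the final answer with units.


KE = 0.5 * m * v^2
KE = 0.5 * 0.9 * 27.64^2
KE = 0.5 * 0.9 * 763.9696 = 343.7863 J

343.7863 J


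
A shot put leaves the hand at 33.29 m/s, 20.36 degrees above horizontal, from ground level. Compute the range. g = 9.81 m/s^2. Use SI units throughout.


R = v^2 * sin(2*theta) / g
Convert angle to radians: theta = 20.36 deg = 0.3553 rad
sin(2*theta) = sin(0.7107) = 0.6524
R = 33.29^2 * 0.6524 / 9.81
R = 1108.2241 * 0.6524 / 9.81 = 73.6967 m

73.6967 m


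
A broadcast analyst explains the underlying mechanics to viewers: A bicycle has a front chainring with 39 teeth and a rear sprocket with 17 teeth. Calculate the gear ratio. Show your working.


GR = front_teeth / rear_teeth
GR = 39 / 17
GR = 2.2941

2.2941


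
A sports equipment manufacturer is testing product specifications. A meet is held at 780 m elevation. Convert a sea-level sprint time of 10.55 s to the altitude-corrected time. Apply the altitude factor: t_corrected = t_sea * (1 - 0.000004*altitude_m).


Correction factor = 1 - 0.000004 * 780 = 0.99688
t_corrected = t_sea * factor = 10.55 * 0.99688
t_corrected = 10.5171 s

10.5171 s


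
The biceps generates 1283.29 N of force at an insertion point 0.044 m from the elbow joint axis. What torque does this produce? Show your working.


tau = F * d
tau = 1283.29 * 0.044
tau = 56.4648 N*m

56.4648 N*m


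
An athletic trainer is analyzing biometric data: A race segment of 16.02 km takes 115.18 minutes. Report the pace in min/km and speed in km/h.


Pace = time / distance = 115.18 min / 16.02 km = 7.1898 min/km
Speed = distance / time_in_hours = 16.02 / 1.9197 hr
Speed = 8.3452 km/h

7.1898 min/km, 8.3452 km/h


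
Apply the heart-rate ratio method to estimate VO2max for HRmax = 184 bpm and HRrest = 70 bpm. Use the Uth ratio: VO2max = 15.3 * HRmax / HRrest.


VO2max = 15.3 * HRmax / HRrest
VO2max = 15.3 * 184 / 70
VO2max = 2815.2 / 70 = 40.2171 mL/kg/min

40.2171 mL/kg/min


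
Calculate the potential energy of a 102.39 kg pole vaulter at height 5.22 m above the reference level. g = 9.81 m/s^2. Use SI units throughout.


PE = m * g * h
PE = 102.39 * 9.81 * 5.22
PE = 1004.4459 * 5.22 = 5243.2076 J

5243.2076 J


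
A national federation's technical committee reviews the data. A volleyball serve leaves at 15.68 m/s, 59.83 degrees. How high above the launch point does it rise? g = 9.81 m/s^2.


H = (v*sin(theta))^2 / (2*g)
vy = v*sin(theta) = 15.68 * sin(59.83 deg) = 13.556 m/s
H = vy^2 / (2*g) = 183.764 / (2*9.81)
H = 183.764 / 19.62 = 9.3662 m

9.3662 m


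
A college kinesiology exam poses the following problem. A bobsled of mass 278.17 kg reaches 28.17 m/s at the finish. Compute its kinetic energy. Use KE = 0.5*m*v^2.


KE = 0.5 * m * v^2
KE = 0.5 * 278.17 * 28.17^2
KE = 0.5 * 278.17 * 793.5489 = 110370.7488 J

110370.7488 J


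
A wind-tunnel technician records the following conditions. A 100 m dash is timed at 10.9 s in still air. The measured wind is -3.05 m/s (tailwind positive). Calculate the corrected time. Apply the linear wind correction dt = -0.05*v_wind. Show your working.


dt = -0.05 * v_wind = -0.05 * -3.05 = 0.1525 s
t_corrected = t_still + dt = 10.9 + (0.1525)
t_corrected = 11.0525 s

11.0525 s


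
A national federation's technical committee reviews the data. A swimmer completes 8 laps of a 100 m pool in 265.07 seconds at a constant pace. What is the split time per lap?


Split time = total_time / n_laps = 265.07 / 8
Split time = 33.1337 s per lap

33.1337 s


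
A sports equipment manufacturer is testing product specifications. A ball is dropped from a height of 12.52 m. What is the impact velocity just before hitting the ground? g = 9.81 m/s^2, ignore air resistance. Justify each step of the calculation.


v = sqrt(2 * g * h)
v = sqrt(2 * 9.81 * 12.52)
v = sqrt(245.6424) = 15.673 m/s

15.673 m/s


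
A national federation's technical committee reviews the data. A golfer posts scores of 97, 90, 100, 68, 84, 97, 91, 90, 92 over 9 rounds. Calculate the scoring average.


Average = sum / n
Sum = 809
Average = 809 / 9 = 89.8889

89.8889


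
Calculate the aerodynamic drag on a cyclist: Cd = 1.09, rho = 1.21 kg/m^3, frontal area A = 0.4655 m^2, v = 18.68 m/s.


Fd = 0.5 * Cd * rho * A * v^2
Fd = 0.5 * 1.09 * 1.21 * 0.4655 * 18.68^2
v^2 = 348.9424
Fd = 0.5 * 1.09 * 1.21 * 0.4655 * 348.9424 = 107.1162 N

107.1162 N


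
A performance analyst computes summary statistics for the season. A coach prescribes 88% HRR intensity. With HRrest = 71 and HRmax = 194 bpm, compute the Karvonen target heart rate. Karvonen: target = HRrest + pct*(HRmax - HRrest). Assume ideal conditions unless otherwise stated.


Target = HRrest + pct*(HRmax - HRrest)
Heart rate reserve = HRmax - HRrest = 194 - 71 = 123 bpm
Fraction = 88% = 0.88
Target = 71 + 0.88 * 123
Target = 71 + 108.24 = 179.24 bpm

179.24 bpm


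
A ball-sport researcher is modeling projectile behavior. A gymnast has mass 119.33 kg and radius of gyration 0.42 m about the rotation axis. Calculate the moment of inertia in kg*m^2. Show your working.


I = m * k^2
I = 119.33 * 0.42^2
I = 119.33 * 0.1764 = 21.0498 kg*m^2

21.0498 kg*m^2


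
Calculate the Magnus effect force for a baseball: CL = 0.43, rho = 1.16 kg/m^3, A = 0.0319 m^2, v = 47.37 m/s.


FM = 0.5 * CL * rho * A * v^2
FM = 0.5 * 0.43 * 1.16 * 0.0319 * 47.37^2
v^2 = 2243.9169
FM = 0.5 * 0.43 * 1.16 * 0.0319 * 2243.9169 = 17.8523 N

17.8523 N


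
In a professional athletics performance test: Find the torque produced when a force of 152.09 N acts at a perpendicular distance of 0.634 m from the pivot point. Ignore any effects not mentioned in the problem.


tau = F * d
tau = 152.09 * 0.634
tau = 96.4251 N*m

96.4251 N*m


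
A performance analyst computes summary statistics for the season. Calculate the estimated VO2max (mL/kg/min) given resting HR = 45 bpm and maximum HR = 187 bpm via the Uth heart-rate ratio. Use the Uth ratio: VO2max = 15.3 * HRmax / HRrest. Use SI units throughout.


VO2max = 15.3 * HRmax / HRrest
VO2max = 15.3 * 187 / 45
VO2max = 2861.1 / 45 = 63.58 mL/kg/min

63.58 mL/kg/min


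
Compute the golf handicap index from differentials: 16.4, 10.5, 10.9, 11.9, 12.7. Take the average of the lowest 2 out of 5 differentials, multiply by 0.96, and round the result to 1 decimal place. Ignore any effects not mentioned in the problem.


All differentials: 16.4, 10.5, 10.9, 11.9, 12.7
Sorted: 10.5, 10.9, 11.9, 12.7, 16.4
Best 2: 10.5, 10.9
Average of best = 21.4 / 2 = 10.7
Raw index = 10.7 * 0.96 = 10.272
Handicap index = round(10.272, 1) = 10.3

10.3


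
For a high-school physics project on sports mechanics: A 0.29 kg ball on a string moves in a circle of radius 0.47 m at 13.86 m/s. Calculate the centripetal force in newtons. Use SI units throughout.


Fc = m * v^2 / r
v^2 = 13.86^2 = 192.0996
Fc = 0.29 * 192.0996 / 0.47
Fc = 55.7089 / 0.47 = 118.5295 N

118.5295 N


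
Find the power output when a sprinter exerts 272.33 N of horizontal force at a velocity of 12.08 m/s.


P = F * v
P = 272.33 * 12.08
P = 3289.7464 W

3289.7464 W


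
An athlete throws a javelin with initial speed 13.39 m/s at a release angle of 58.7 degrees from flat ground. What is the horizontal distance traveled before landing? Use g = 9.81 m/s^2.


R = v^2 * sin(2*theta) / g
Convert angle to radians: theta = 58.7 deg = 1.0245 rad
sin(2*theta) = sin(2.049) = 0.8878
R = 13.39^2 * 0.8878 / 9.81
R = 179.2921 * 0.8878 / 9.81 = 16.2261 m

16.2261 m


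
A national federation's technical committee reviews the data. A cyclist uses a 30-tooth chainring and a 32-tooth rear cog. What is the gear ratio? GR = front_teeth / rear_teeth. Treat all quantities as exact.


GR = front_teeth / rear_teeth
GR = 30 / 32
GR = 0.9375

0.9375
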